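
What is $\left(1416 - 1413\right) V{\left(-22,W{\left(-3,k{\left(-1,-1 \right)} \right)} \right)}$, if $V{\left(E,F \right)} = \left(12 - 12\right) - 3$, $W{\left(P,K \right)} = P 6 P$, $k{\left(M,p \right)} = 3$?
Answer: $-9$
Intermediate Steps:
$W{\left(P,K \right)} = 6 P^{2}$
$V{\left(E,F \right)} = -3$ ($V{\left(E,F \right)} = 0 - 3 = -3$)
$\left(1416 - 1413\right) V{\left(-22,W{\left(-3,k{\left(-1,-1 \right)} \right)} \right)} = \left(1416 - 1413\right) \left(-3\right) = 3 \left(-3\right) = -9$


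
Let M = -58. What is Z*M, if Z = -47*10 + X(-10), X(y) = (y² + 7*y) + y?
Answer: 26100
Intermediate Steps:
X(y) = y² + 8*y
Z = -450 (Z = -47*10 - 10*(8 - 10) = -470 - 10*(-2) = -470 + 20 = -450)
Z*M = -450*(-58) = 26100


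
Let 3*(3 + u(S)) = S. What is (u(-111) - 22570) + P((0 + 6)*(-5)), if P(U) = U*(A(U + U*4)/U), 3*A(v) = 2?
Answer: -67828/3 ≈ -22609.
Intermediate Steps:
u(S) = -3 + S/3
A(v) = ⅔ (A(v) = (⅓)*2 = ⅔)
P(U) = ⅔ (P(U) = U*(2/(3*U)) = ⅔)
(u(-111) - 22570) + P((0 + 6)*(-5)) = ((-3 + (⅓)*(-111)) - 22570) + ⅔ = ((-3 - 37) - 22570) + ⅔ = (-40 - 22570) + ⅔ = -22610 + ⅔ = -67828/3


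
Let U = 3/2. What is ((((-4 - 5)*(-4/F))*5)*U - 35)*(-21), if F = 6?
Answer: -210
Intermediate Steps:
U = 3/2 (U = 3*(½) = 3/2 ≈ 1.5000)
((((-4 - 5)*(-4/F))*5)*U - 35)*(-21) = ((((-4 - 5)*(-4/6))*5)*(3/2) - 35)*(-21) = ((-(-36)/6*5)*(3/2) - 35)*(-21) = ((-9*(-⅔)*5)*(3/2) - 35)*(-21) = ((6*5)*(3/2) - 35)*(-21) = (30*(3/2) - 35)*(-21) = (45 - 35)*(-21) = 10*(-21) = -210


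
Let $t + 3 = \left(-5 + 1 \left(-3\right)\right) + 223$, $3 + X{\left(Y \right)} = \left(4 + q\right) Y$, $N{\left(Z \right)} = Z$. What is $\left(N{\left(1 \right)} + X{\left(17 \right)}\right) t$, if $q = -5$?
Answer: $-4028$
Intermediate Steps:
$X{\left(Y \right)} = -3 - Y$ ($X{\left(Y \right)} = -3 + \left(4 - 5\right) Y = -3 - Y$)
$t = 212$ ($t = -3 + \left(\left(-5 + 1 \left(-3\right)\right) + 223\right) = -3 + \left(\left(-5 - 3\right) + 223\right) = -3 + \left(-8 + 223\right) = -3 + 215 = 212$)
$\left(N{\left(1 \right)} + X{\left(17 \right)}\right) t = \left(1 - 20\right) 212 = \left(-19\right) 212 = -4028$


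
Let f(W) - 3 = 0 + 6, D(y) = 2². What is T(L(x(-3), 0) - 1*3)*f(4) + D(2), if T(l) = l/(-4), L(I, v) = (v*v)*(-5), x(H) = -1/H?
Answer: 43/4 ≈ 10.750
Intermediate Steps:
L(I, v) = -5*v² (L(I, v) = v²*(-5) = -5*v²)
D(y) = 4
T(l) = -l/4 (T(l) = l*(-¼) = -l/4)
f(W) = 9 (f(W) = 3 + (0 + 6) = 3 + 6 = 9)
T(L(x(-3), 0) - 1*3)*f(4) + D(2) = -(-5*0² - 1*3)/4*9 + 4 = -(-5*0 - 3)/4*9 + 4 = -(0 - 3)/4*9 + 4 = -¼*(-3)*9 + 4 = (¾)*9 + 4 = 27/4 + 4 = 43/4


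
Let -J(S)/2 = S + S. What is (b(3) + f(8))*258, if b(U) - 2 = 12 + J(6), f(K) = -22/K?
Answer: -6579/2 ≈ -3289.5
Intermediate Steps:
J(S) = -4*S (J(S) = -2*(S + S) = -4*S)
b(U) = -10 (b(U) = 2 + (12 - 4*6) = 2 + (12 - 24) = 2 - 12 = -10)
(b(3) + f(8))*258 = (-10 - 22/8)*258 = (-10 - 22*1/8)*258 = (-10 - 11/4)*258 = -51/4*258 = -6579/2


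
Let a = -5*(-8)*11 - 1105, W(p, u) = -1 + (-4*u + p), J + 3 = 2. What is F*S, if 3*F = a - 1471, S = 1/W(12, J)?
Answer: -712/15 ≈ -47.467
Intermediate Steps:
J = -1 (J = -3 + 2 = -1)
W(p, u) = -1 + p - 4*u (W(p, u) = -1 + (p - 4*u) = -1 + p - 4*u)
a = -665 (a = 40*11 - 1105 = 440 - 1105 = -665)
S = 1/15 (S = 1/(-1 + 12 - 4*(-1)) = 1/(-1 + 12 + 4) = 1/15 ≈ 0.066667)
F = -712 (F = (-665 - 1471)/3 = (⅓)*(-2136) = -712)
F*S = -712*1/15 = -712/15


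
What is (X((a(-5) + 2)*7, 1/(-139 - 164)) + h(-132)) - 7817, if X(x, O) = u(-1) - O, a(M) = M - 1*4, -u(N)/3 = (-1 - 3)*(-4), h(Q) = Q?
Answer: -2423090/303 ≈ -7997.0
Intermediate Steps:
u(N) = -48 (u(N) = -3*(-1 - 3)*(-4) = -(-12)*(-4) = -3*16 = -48)
a(M) = -4 + M (a(M) = M - 4 = -4 + M)
X(x, O) = -48 - O
(X((a(-5) + 2)*7, 1/(-139 - 164)) + h(-132)) - 7817 = ((-48 - 1/(-139 - 164)) - 132) - 7817 = ((-48 - 1/(-303)) - 132) - 7817 = ((-48 - 1*(-1/303)) - 132) - 7817 = ((-48 + 1/303) - 132) - 7817 = (-14543/303 - 132) - 7817 = -54539/303 - 7817 = -2423090/303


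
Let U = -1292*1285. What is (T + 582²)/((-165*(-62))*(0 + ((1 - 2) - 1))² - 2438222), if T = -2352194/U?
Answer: -281179355737/1990024363220 ≈ -0.14129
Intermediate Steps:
U = -1660220
T = 1176097/830110 (T = -2352194/(-1660220) = -2352194*(-1/1660220) = 1176097/830110 ≈ 1.4168)
(T + 582²)/((-165*(-62))*(0 + ((1 - 2) - 1))² - 2438222) = (1176097/830110 + 582²)/((-165*(-62))*(0 + ((1 - 2) - 1))² - 2438222) = (1176097/830110 + 338724)/(10230*(0 + (-1 - 1))² - 2438222) = 281179355737/(830110*(10230*(0 - 2)² - 2438222)) = 281179355737/(830110*(10230*(-2)² - 2438222)) = 281179355737/(830110*(10230*4 - 2438222)) = 281179355737/(830110*(40920 - 2438222)) = (281179355737/830110)/(-2397302) = (281179355737/830110)*(-1/2397302) = -281179355737/1990024363220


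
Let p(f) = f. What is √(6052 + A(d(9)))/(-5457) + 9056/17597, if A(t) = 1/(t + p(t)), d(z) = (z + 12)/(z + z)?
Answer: 9056/17597 - √296569/38199 ≈ 0.50038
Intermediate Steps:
d(z) = (12 + z)/(2*z) (d(z) = (12 + z)/((2*z)) = (12 + z)*(1/(2*z)) = (12 + z)/(2*z))
A(t) = 1/(2*t) (A(t) = 1/(t + t) = 1/(2*t))
√(6052 + A(d(9)))/(-5457) + 9056/17597 = √(6052 + 1/(2*(((½)*(12 + 9)/9))))/(-5457) + 9056/17597 = √(6052 + 1/(2*(((½)*(⅑)*21))))*(-1/5457) + 9056*(1/17597) = √(6052 + 1/(2*(7/6)))*(-1/5457) + 9056/17597 = √(6052 + (½)*(6/7))*(-1/5457) + 9056/17597 = √(6052 + 3/7)*(-1/5457) + 9056/17597 = √(42367/7)*(-1/5457) + 9056/17597 = (√296569/7)*(-1/5457) + 9056/17597 = -√296569/38199 + 9056/17597 = 9056/17597 - √296569/38199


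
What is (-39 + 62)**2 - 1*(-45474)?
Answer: 46003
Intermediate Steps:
(-39 + 62)**2 - 1*(-45474) = 23**2 + 45474 = 529 + 45474 = 46003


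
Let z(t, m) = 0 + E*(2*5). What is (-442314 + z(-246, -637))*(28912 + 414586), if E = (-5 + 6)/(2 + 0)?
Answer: -196163156882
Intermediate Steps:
E = ½ (E = 1/2 = 1*(½) = ½ ≈ 0.50000)
z(t, m) = 5 (z(t, m) = 0 + (2*5)/2 = 0 + (½)*10 = 0 + 5 = 5)
(-442314 + z(-246, -637))*(28912 + 414586) = (-442314 + 5)*(28912 + 414586) = -442309*443498 = -196163156882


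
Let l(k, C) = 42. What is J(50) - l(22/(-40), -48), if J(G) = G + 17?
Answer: 25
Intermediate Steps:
J(G) = 17 + G
J(50) - l(22/(-40), -48) = (17 + 50) - 1*42 = 67 - 42 = 25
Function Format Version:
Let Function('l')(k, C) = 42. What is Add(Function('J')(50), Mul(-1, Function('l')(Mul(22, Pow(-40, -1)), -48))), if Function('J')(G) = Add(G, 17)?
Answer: 25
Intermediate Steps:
Function('J')(G) = Add(17, G)
Add(Function('J')(50), Mul(-1, Function('l')(Mul(22, Pow(-40, -1)), -48))) = Add(Add(17, 50), Mul(-1, 42)) = Add(67, -42) = 25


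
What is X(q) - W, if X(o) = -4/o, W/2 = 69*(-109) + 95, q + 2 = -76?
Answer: 579230/39 ≈ 14852.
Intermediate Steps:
q = -78 (q = -2 - 76 = -78)
W = -14852 (W = 2*(69*(-109) + 95) = 2*(-7521 + 95) = 2*(-7426) = -14852)
X(q) - W = -4/(-78) - 1*(-14852) = -4*(-1/78) + 14852 = 2/39 + 14852 = 579230/39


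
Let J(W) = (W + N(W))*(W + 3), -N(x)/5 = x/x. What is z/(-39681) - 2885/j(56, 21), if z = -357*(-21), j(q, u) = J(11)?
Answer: -12789937/370356 ≈ -34.534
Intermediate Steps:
N(x) = -5 (N(x) = -5*x/x = -5*1 = -5)
J(W) = (-5 + W)*(3 + W) (J(W) = (W - 5)*(W + 3) = (-5 + W)*(3 + W))
j(q, u) = 84 (j(q, u) = -15 + 11² - 2*11 = -15 + 121 - 22 = 84)
z = 7497
z/(-39681) - 2885/j(56, 21) = 7497/(-39681) - 2885/84 = 7497*(-1/39681) - 2885*1/84 = -833/4409 - 2885/84 = -12789937/370356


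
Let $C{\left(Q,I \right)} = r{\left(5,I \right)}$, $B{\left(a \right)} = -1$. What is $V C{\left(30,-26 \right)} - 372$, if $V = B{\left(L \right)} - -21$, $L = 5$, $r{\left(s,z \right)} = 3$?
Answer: $-312$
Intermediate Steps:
$C{\left(Q,I \right)} = 3$
$V = 20$ ($V = -1 - -21 = -1 + 21 = 20$)
$V C{\left(30,-26 \right)} - 372 = 20 \cdot 3 - 372 = 60 - 372 = -312$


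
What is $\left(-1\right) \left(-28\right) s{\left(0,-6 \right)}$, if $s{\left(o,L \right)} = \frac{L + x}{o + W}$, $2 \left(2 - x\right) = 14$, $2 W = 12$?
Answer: $- \frac{154}{3} \approx -51.333$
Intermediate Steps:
$W = 6$ ($W = \frac{1}{2} \cdot 12 = 6$)
$x = -5$ ($x = 2 - 7 = -5$)
$s{\left(o,L \right)} = \frac{-5 + L}{6 + o}$ ($s{\left(o,L \right)} = \frac{L - 5}{o + 6} = \frac{-5 + L}{6 + o}$)
$\left(-1\right) \left(-28\right) s{\left(0,-6 \right)} = \left(-1\right) \left(-28\right) \frac{-5 - 6}{6 + 0} = 28 \cdot \frac{1}{6} \left(-11\right) = 28 \left(- \frac{11}{6}\right) = - \frac{154}{3}$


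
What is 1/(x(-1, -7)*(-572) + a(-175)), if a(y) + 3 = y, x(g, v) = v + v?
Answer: 1/7830 ≈ 0.00012771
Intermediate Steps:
x(g, v) = 2*v
a(y) = -3 + y
1/(x(-1, -7)*(-572) + a(-175)) = 1/((2*(-7))*(-572) + (-3 - 175)) = 1/(-14*(-572) - 178) = 1/(8008 - 178) = 1/7830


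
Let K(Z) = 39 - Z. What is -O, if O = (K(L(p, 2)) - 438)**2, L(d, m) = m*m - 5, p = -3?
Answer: -158404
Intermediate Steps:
L(d, m) = -5 + m**2 (L(d, m) = m**2 - 5 = -5 + m**2)
O = 158404 (O = ((39 - (-5 + 2**2)) - 438)**2 = ((39 - (-5 + 4)) - 438)**2 = ((39 - 1*(-1)) - 438)**2 = ((39 + 1) - 438)**2 = (40 - 438)**2 = (-398)**2 = 158404)
-O = -1*158404 = -158404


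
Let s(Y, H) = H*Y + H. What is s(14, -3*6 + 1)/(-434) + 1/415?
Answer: 106259/180110 ≈ 0.58997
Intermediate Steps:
s(Y, H) = H + H*Y
s(14, -3*6 + 1)/(-434) + 1/415 = ((-3*6 + 1)*(1 + 14))/(-434) + 1/415 = ((-18 + 1)*15)*(-1/434) + 1*(1/415) = -17*15*(-1/434) + 1/415 = -255*(-1/434) + 1/415 = 255/434 + 1/415 = 106259/180110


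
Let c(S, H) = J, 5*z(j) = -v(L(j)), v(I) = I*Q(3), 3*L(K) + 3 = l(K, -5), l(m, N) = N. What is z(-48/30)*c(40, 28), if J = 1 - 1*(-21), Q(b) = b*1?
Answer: 176/5 ≈ 35.200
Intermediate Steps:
Q(b) = b
L(K) = -8/3 (L(K) = -1 + (⅓)*(-5) = -1 - 5/3 = -8/3)
J = 22 (J = 1 + 21 = 22)
v(I) = 3*I (v(I) = I*3 = 3*I)
z(j) = 8/5 (z(j) = (-3*(-8)/3)/5 = (-1*(-8))/5 = (⅕)*8 = 8/5)
c(S, H) = 22
z(-48/30)*c(40, 28) = (8/5)*22 = 176/5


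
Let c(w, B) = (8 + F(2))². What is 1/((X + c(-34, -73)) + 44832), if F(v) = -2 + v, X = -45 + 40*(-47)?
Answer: 1/42971 ≈ 2.3272e-5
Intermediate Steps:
X = -1925 (X = -45 - 1880 = -1925)
c(w, B) = 64 (c(w, B) = (8 + (-2 + 2))² = (8 + 0)² = 8² = 64)
1/((X + c(-34, -73)) + 44832) = 1/((-1925 + 64) + 44832) = 1/(-1861 + 44832) = 1/42971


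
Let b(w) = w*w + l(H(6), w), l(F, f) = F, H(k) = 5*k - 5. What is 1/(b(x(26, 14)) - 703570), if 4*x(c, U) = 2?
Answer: -4/2814179 ≈ -1.4214e-6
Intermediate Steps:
x(c, U) = ½ (x(c, U) = (¼)*2 = ½)
H(k) = -5 + 5*k
b(w) = 25 + w² (b(w) = w*w + (-5 + 5*6) = w² + (-5 + 30) = w² + 25 = 25 + w²)
1/(b(x(26, 14)) - 703570) = 1/((25 + (½)²) - 703570) = 1/((25 + ¼) - 703570) = 1/(101/4 - 703570) = 1/(-2814179/4) = -4/2814179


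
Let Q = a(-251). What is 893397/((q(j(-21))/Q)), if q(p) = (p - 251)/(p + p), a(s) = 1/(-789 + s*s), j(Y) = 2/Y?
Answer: 893397/82010969 ≈ 0.010894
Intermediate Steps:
a(s) = 1/(-789 + s²)
q(p) = (-251 + p)/(2*p) (q(p) = (-251 + p)/((2*p)) = (-251 + p)*(1/(2*p)) = (-251 + p)/(2*p))
Q = 1/62212 (Q = 1/(-789 + (-251)²) = 1/(-789 + 63001) = 1/62212 ≈ 1.6074e-5)
893397/((q(j(-21))/Q)) = 893397/((((-251 + 2/(-21))/(2*((2/(-21)))))/(1/62212))) = 893397/((((-251 + 2*(-1/21))/(2*((2*(-1/21)))))*62212)) = 893397/((((-251 - 2/21)/(2*(-2/21)))*62212)) = 893397/((((½)*(-21/2)*(-5273/21))*62212)) = 893397/(((5273/4)*62212)) = 893397/82010969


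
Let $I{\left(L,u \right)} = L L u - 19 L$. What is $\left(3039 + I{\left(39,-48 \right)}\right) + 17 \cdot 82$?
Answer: $-69316$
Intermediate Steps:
$I{\left(L,u \right)} = - 19 L + u L^{2}$ ($I{\left(L,u \right)} = L^{2} u - 19 L = u L^{2} - 19 L = - 19 L + u L^{2}$)
$\left(3039 + I{\left(39,-48 \right)}\right) + 17 \cdot 82 = \left(3039 + 39 \left(-19 + 39 \left(-48\right)\right)\right) + 17 \cdot 82 = \left(3039 + 39 \left(-19 - 1872\right)\right) + 1394 = \left(3039 + 39 \left(-1891\right)\right) + 1394 = \left(3039 - 73749\right) + 1394 = -70710 + 1394 = -69316$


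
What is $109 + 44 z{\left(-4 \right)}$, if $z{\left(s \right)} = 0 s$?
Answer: $109$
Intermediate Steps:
$z{\left(s \right)} = 0$
$109 + 44 z{\left(-4 \right)} = 109 + 44 \cdot 0 = 109 + 0 = 109$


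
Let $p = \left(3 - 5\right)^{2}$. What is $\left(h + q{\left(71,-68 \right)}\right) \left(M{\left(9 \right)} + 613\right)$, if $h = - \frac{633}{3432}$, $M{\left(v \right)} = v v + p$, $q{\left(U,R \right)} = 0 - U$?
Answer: $- \frac{28420815}{572} \approx -49687.0$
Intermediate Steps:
$p = 4$ ($p = \left(-2\right)^{2} = 4$)
$q{\left(U,R \right)} = - U$
$M{\left(v \right)} = 4 + v^{2}$ ($M{\left(v \right)} = v v + 4 = v^{2} + 4 = 4 + v^{2}$)
$h = - \frac{211}{1144}$ ($h = \left(-633\right) \frac{1}{3432} = - \frac{211}{1144} \approx -0.18444$)
$\left(h + q{\left(71,-68 \right)}\right) \left(M{\left(9 \right)} + 613\right) = \left(- \frac{211}{1144} - 71\right) \left(\left(4 + 9^{2}\right) + 613\right) = \left(- \frac{211}{1144} - 71\right) \left(\left(4 + 81\right) + 613\right) = - \frac{81435 \left(85 + 613\right)}{1144} = \left(- \frac{81435}{1144}\right) 698 = - \frac{28420815}{572}$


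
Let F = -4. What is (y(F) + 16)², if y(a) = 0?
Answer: 256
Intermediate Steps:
(y(F) + 16)² = (0 + 16)² = 16² = 256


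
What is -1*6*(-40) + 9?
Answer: 249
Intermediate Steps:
-1*6*(-40) + 9 = -6*(-40) + 9 = 240 + 9 = 249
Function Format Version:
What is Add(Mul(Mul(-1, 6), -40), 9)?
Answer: 249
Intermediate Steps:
Add(Mul(Mul(-1, 6), -40), 9) = Add(Mul(-6, -40), 9) = Add(240, 9) = 249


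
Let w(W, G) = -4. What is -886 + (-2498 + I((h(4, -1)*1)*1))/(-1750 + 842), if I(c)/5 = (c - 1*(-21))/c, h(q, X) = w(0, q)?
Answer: -3207875/3632 ≈ -883.23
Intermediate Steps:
h(q, X) = -4
I(c) = 5*(21 + c)/c (I(c) = 5*((c - 1*(-21))/c) = 5*((c + 21)/c) = 5*((21 + c)/c) = 5*(21 + c)/c)
-886 + (-2498 + I((h(4, -1)*1)*1))/(-1750 + 842) = -886 + (-2498 + (5 + 105/((-4*1*1))))/(-1750 + 842) = -886 + (-2498 + (5 + 105/((-4*1))))/(-908) = -886 + (-2498 + (5 + 105/(-4)))*(-1/908) = -886 + (-2498 + (5 + 105*(-¼)))*(-1/908) = -886 + (-2498 + (5 - 105/4))*(-1/908) = -886 + (-2498 - 85/4)*(-1/908) = -886 - 10077/4*(-1/908) = -886 + 10077/3632 = -3207875/3632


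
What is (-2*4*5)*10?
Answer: -400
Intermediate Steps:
(-2*4*5)*10 = -8*5*10 = -40*10 = -400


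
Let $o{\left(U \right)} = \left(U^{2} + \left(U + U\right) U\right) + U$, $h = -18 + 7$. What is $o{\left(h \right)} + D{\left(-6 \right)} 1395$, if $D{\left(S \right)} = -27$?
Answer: $-37313$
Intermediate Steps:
$h = -11$
$o{\left(U \right)} = U + 3 U^{2}$ ($o{\left(U \right)} = \left(U^{2} + 2 U U\right) + U = \left(U^{2} + 2 U^{2}\right) + U = 3 U^{2} + U = U + 3 U^{2}$)
$o{\left(h \right)} + D{\left(-6 \right)} 1395 = - 11 \left(1 + 3 \left(-11\right)\right) - 37665 = - 11 \left(1 - 33\right) - 37665 = \left(-11\right) \left(-32\right) - 37665 = 352 - 37665 = -37313$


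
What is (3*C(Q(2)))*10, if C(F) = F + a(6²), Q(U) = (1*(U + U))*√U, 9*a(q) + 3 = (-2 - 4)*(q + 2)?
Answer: -770 + 120*√2 ≈ -600.29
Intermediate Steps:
a(q) = -5/3 - 2*q/3 (a(q) = -⅓ + ((-2 - 4)*(q + 2))/9 = -⅓ + (-6*(2 + q))/9 = -⅓ + (-12 - 6*q)/9 = -⅓ + (-4/3 - 2*q/3) = -5/3 - 2*q/3)
Q(U) = 2*U^(3/2) (Q(U) = (1*(2*U))*√U = (2*U)*√U = 2*U^(3/2))
C(F) = -77/3 + F (C(F) = F + (-5/3 - ⅔*6²) = F + (-5/3 - ⅔*36) = F + (-5/3 - 24) = F - 77/3 = -77/3 + F)
(3*C(Q(2)))*10 = (3*(-77/3 + 2*2^(3/2)))*10 = (3*(-77/3 + 2*(2*√2)))*10 = (3*(-77/3 + 4*√2))*10 = (-77 + 12*√2)*10 = -770 + 120*√2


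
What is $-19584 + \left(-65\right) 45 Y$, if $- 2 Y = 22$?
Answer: $12591$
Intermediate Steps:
$Y = -11$ ($Y = \left(- \frac{1}{2}\right) 22 = -11$)
$-19584 + \left(-65\right) 45 Y = -19584 + \left(-65\right) 45 \left(-11\right) = -19584 - -32175 = -19584 + 32175 = 12591$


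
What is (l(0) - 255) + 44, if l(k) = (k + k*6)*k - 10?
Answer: -221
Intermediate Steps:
l(k) = -10 + 7*k**2 (l(k) = (k + 6*k)*k - 10 = (7*k)*k - 10 = 7*k**2 - 10 = -10 + 7*k**2)
(l(0) - 255) + 44 = ((-10 + 7*0**2) - 255) + 44 = ((-10 + 7*0) - 255) + 44 = ((-10 + 0) - 255) + 44 = (-10 - 255) + 44 = -265 + 44 = -221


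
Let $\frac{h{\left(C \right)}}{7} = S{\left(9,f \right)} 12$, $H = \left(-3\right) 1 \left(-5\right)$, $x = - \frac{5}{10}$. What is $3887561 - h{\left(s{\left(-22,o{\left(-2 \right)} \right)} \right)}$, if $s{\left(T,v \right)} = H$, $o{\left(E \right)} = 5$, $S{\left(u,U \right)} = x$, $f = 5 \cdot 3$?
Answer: $3887603$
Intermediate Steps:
$f = 15$
$x = - \frac{1}{2}$ ($x = \left(-5\right) \frac{1}{10} = - \frac{1}{2} \approx -0.5$)
$S{\left(u,U \right)} = - \frac{1}{2}$
$H = 15$ ($H = \left(-3\right) \left(-5\right) = 15$)
$s{\left(T,v \right)} = 15$
$h{\left(C \right)} = -42$ ($h{\left(C \right)} = 7 \left(\left(- \frac{1}{2}\right) 12\right) = 7 \left(-6\right) = -42$)
$3887561 - h{\left(s{\left(-22,o{\left(-2 \right)} \right)} \right)} = 3887561 - -42 = 3887561 + 42 = 3887603$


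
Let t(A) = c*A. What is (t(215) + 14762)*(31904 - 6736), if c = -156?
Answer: -472604704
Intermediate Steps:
t(A) = -156*A
(t(215) + 14762)*(31904 - 6736) = (-156*215 + 14762)*(31904 - 6736) = (-33540 + 14762)*25168 = -18778*25168 = -472604704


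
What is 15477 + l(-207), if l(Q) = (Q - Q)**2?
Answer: 15477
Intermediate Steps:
l(Q) = 0 (l(Q) = 0**2 = 0)
15477 + l(-207) = 15477 + 0 = 15477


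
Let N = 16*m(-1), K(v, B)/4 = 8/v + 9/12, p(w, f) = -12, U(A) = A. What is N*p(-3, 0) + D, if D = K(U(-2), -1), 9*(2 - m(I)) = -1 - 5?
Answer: -525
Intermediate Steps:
m(I) = 8/3 (m(I) = 2 - (-1 - 5)/9 = 2 - 1/9*(-6) = 2 + 2/3 = 8/3)
K(v, B) = 3 + 32/v (K(v, B) = 4*(8/v + 9/12) = 4*(8/v + 9*(1/12)) = 4*(8/v + 3/4) = 4*(3/4 + 8/v) = 3 + 32/v)
D = -13 (D = 3 + 32/(-2) = 3 + 32*(-1/2) = 3 - 16 = -13)
N = 128/3 (N = 16*(8/3) = 128/3 ≈ 42.667)
N*p(-3, 0) + D = (128/3)*(-12) - 13 = -512 - 13 = -525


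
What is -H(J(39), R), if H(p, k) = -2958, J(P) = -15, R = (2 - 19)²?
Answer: 2958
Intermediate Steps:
R = 289 (R = (-17)² = 289)
-H(J(39), R) = -1*(-2958) = 2958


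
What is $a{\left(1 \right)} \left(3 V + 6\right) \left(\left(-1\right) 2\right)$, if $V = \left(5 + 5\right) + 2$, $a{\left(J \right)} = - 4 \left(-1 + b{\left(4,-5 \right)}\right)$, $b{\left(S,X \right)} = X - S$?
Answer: $-3360$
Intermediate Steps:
$a{\left(J \right)} = 40$ ($a{\left(J \right)} = - 4 \left(-1 - 9\right) = \left(-4\right) \left(-10\right) = 40$)
$V = 12$ ($V = 10 + 2 = 12$)
$a{\left(1 \right)} \left(3 V + 6\right) \left(\left(-1\right) 2\right) = 40 \left(3 \cdot 12 + 6\right) \left(\left(-1\right) 2\right) = 40 \left(36 + 6\right) \left(-2\right) = 40 \cdot 42 \left(-2\right) = 1680 \left(-2\right) = -3360$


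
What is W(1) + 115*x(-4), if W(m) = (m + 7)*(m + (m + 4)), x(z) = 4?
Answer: 508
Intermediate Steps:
W(m) = (4 + 2*m)*(7 + m) (W(m) = (7 + m)*(m + (4 + m)) = (7 + m)*(4 + 2*m) = (4 + 2*m)*(7 + m))
W(1) + 115*x(-4) = (28 + 2*1² + 18*1) + 115*4 = (28 + 2*1 + 18) + 460 = (28 + 2 + 18) + 460 = 48 + 460 = 508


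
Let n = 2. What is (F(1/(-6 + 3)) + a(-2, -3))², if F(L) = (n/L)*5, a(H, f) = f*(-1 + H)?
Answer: 441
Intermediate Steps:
F(L) = 10/L (F(L) = (2/L)*5 = 10/L)
(F(1/(-6 + 3)) + a(-2, -3))² = (10/(1/(-6 + 3)) - 3*(-1 - 2))² = (10/(1/(-3)) - 3*(-3))² = (10/(-⅓) + 9)² = (10*(-3) + 9)² = (-30 + 9)² = (-21)² = 441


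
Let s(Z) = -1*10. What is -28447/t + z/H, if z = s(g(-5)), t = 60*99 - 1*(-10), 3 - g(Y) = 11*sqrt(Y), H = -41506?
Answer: -590330841/123480350 ≈ -4.7808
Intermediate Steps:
g(Y) = 3 - 11*sqrt(Y)
t = 5950 (t = 5940 + 10 = 5950)
s(Z) = -10
z = -10
-28447/t + z/H = -28447/5950 - 10/(-41506) = -28447*1/5950 - 10*(-1/41506) = -28447/5950 + 5/20753 = -590330841/123480350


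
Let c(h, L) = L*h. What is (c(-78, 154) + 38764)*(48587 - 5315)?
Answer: 1157612544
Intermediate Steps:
(c(-78, 154) + 38764)*(48587 - 5315) = (154*(-78) + 38764)*(48587 - 5315) = (-12012 + 38764)*43272 = 26752*43272 = 1157612544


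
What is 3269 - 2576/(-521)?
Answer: 1705725/521 ≈ 3273.9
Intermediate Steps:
3269 - 2576/(-521) = 3269 - 2576*(-1)/521 = 3269 - 1*(-2576/521) = 3269 + 2576/521 = 1705725/521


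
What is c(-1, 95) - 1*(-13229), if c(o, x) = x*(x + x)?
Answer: 31279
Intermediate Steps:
c(o, x) = 2*x**2 (c(o, x) = x*(2*x) = 2*x**2)
c(-1, 95) - 1*(-13229) = 2*95**2 - 1*(-13229) = 2*9025 + 13229 = 18050 + 13229 = 31279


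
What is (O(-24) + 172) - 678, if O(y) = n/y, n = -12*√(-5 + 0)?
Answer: -506 + I*√5/2 ≈ -506.0 + 1.118*I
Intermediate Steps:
n = -12*I*√5 ≈ -26.833*I
O(y) = -12*I*√5/y (O(y) = (-12*I*√5)/y = -12*I*√5/y)
(O(-24) + 172) - 678 = (-12*I*√5/(-24) + 172) - 678 = (-12*I*√5*(-1/24) + 172) - 678 = (I*√5/2 + 172) - 678 = (172 + I*√5/2) - 678 = -506 + I*√5/2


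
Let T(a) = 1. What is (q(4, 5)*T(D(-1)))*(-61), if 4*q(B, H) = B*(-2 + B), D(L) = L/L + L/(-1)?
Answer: -122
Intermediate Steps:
D(L) = 1 - L (D(L) = 1 + L*(-1) = 1 - L)
q(B, H) = B*(-2 + B)/4 (q(B, H) = (B*(-2 + B))/4 = B*(-2 + B)/4)
(q(4, 5)*T(D(-1)))*(-61) = (((¼)*4*(-2 + 4))*1)*(-61) = (((¼)*4*2)*1)*(-61) = (2*1)*(-61) = 2*(-61) = -122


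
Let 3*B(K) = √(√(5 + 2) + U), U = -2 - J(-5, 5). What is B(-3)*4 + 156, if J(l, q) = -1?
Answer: 156 + 4*√(-1 + √7)/3 ≈ 157.71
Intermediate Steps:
U = -1 (U = -2 - 1*(-1) = -2 + 1 = -1)
B(K) = √(-1 + √7)/3 (B(K) = √(√(5 + 2) - 1)/3 = √(√7 - 1)/3 = √(-1 + √7)/3)
B(-3)*4 + 156 = (√(-1 + √7)/3)*4 + 156 = 4*√(-1 + √7)/3 + 156 = 156 + 4*√(-1 + √7)/3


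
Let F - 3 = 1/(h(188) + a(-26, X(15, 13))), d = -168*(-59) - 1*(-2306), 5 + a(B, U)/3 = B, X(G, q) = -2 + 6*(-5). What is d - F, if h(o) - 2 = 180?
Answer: 1087134/89 ≈ 12215.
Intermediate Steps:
h(o) = 182 (h(o) = 2 + 180 = 182)
X(G, q) = -32 (X(G, q) = -2 - 30 = -32)
a(B, U) = -15 + 3*B
d = 12218 (d = 9912 + 2306 = 12218)
F = 268/89 (F = 3 + 1/(182 + (-15 + 3*(-26))) = 3 + 1/(182 + (-15 - 78)) = 3 + 1/(182 - 93) = 3 + 1/89 = 268/89 ≈ 3.0112)
d - F = 12218 - 1*268/89 = 12218 - 268/89 = 1087134/89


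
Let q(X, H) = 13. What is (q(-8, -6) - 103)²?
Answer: 8100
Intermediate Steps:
(q(-8, -6) - 103)² = (13 - 103)² = (-90)² = 8100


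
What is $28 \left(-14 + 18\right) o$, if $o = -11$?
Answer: $-1232$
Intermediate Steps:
$28 \left(-14 + 18\right) o = 28 \left(-14 + 18\right) \left(-11\right) = 28 \cdot 4 \left(-11\right) = 112 \left(-11\right) = -1232$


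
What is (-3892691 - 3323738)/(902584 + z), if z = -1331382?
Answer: 7216429/428798 ≈ 16.829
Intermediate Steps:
(-3892691 - 3323738)/(902584 + z) = (-3892691 - 3323738)/(902584 - 1331382) = -7216429/(-428798) = -7216429*(-1/428798) = 7216429/428798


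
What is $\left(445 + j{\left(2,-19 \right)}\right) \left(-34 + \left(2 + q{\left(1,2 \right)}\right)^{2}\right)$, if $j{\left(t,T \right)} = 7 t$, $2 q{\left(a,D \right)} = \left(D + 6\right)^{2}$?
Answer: $514998$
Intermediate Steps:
$q{\left(a,D \right)} = \frac{\left(6 + D\right)^{2}}{2}$ ($q{\left(a,D \right)} = \frac{\left(D + 6\right)^{2}}{2} = \frac{\left(6 + D\right)^{2}}{2}$)
$\left(445 + j{\left(2,-19 \right)}\right) \left(-34 + \left(2 + q{\left(1,2 \right)}\right)^{2}\right) = \left(445 + 7 \cdot 2\right) \left(-34 + \left(2 + \frac{\left(6 + 2\right)^{2}}{2}\right)^{2}\right) = \left(445 + 14\right) \left(-34 + \left(2 + \frac{8^{2}}{2}\right)^{2}\right) = 459 \left(-34 + \left(2 + \frac{1}{2} \cdot 64\right)^{2}\right) = 459 \left(-34 + \left(2 + 32\right)^{2}\right) = 459 \left(-34 + 34^{2}\right) = 459 \left(-34 + 1156\right) = 459 \cdot 1122 = 514998$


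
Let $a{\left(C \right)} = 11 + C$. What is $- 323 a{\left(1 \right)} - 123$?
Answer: $-3999$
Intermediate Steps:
$- 323 a{\left(1 \right)} - 123 = - 323 \left(11 + 1\right) - 123 = \left(-323\right) 12 - 123 = -3876 - 123 = -3999$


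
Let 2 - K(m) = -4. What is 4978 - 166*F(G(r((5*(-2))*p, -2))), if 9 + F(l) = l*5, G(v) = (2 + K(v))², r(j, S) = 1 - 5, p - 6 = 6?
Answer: -46648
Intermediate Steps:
p = 12 (p = 6 + 6 = 12)
K(m) = 6 (K(m) = 2 - 1*(-4) = 2 + 4 = 6)
r(j, S) = -4
G(v) = 64 (G(v) = (2 + 6)² = 8² = 64)
F(l) = -9 + 5*l (F(l) = -9 + l*5 = -9 + 5*l)
4978 - 166*F(G(r((5*(-2))*p, -2))) = 4978 - 166*(-9 + 5*64) = 4978 - 166*(-9 + 320) = 4978 - 166*311 = 4978 - 1*51626 = 4978 - 51626 = -46648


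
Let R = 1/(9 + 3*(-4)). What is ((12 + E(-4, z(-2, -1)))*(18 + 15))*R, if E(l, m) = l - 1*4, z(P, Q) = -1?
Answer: -44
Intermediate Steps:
E(l, m) = -4 + l (E(l, m) = l - 4 = -4 + l)
R = -⅓ (R = 1/(9 - 12) = 1/(-3) = -⅓ ≈ -0.33333)
((12 + E(-4, z(-2, -1)))*(18 + 15))*R = ((12 + (-4 - 4))*(18 + 15))*(-⅓) = ((12 - 8)*33)*(-⅓) = (4*33)*(-⅓) = 132*(-⅓) = -44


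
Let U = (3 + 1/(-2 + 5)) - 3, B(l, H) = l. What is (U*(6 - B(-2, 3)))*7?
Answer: 56/3 ≈ 18.667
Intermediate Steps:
U = 1/3 (U = (3 + 1/3) - 3 = 10/3 - 3 = 1/3 ≈ 0.33333)
(U*(6 - B(-2, 3)))*7 = ((6 - 1*(-2))/3)*7 = ((6 + 2)/3)*7 = ((1/3)*8)*7 = (8/3)*7 = 56/3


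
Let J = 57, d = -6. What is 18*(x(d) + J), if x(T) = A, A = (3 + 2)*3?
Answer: 1296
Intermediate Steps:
A = 15 (A = 5*3 = 15)
x(T) = 15
18*(x(d) + J) = 18*(15 + 57) = 18*72 = 1296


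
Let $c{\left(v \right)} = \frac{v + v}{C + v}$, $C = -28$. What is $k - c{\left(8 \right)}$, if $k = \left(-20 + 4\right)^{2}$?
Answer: $\frac{1284}{5} \approx 256.8$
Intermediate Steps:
$c{\left(v \right)} = \frac{2 v}{-28 + v}$ ($c{\left(v \right)} = \frac{v + v}{-28 + v} = \frac{2 v}{-28 + v}$)
$k = 256$ ($k = \left(-16\right)^{2} = 256$)
$k - c{\left(8 \right)} = 256 - 2 \cdot 8 \frac{1}{-28 + 8} = 256 - 2 \cdot 8 \frac{1}{-20} = 256 - 2 \cdot 8 \left(- \frac{1}{20}\right) = 256 - - \frac{4}{5} = 256 + \frac{4}{5} = \frac{1284}{5}$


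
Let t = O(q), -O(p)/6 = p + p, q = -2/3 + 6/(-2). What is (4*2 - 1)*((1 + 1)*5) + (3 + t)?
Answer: 117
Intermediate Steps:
q = -11/3 (q = -2*⅓ + 6*(-½) = -⅔ - 3 = -11/3 ≈ -3.6667)
O(p) = -12*p (O(p) = -6*(p + p) = -12*p)
t = 44 (t = -12*(-11/3) = 44)
(4*2 - 1)*((1 + 1)*5) + (3 + t) = (4*2 - 1)*((1 + 1)*5) + (3 + 44) = (8 - 1)*(2*5) + 47 = 7*10 + 47 = 70 + 47 = 117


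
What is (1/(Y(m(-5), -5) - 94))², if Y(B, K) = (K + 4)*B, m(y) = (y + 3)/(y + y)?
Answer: 25/221841 ≈ 0.00011269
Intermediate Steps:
m(y) = (3 + y)/(2*y) (m(y) = (3 + y)/((2*y)) = (3 + y)*(1/(2*y)) = (3 + y)/(2*y))
Y(B, K) = B*(4 + K) (Y(B, K) = (4 + K)*B = B*(4 + K))
(1/(Y(m(-5), -5) - 94))² = (1/(((½)*(3 - 5)/(-5))*(4 - 5) - 94))² = (1/(((½)*(-⅕)*(-2))*(-1) - 94))² = (1/((⅕)*(-1) - 94))² = (1/(-⅕ - 94))² = (1/(-471/5))² = (-5/471)² = 25/221841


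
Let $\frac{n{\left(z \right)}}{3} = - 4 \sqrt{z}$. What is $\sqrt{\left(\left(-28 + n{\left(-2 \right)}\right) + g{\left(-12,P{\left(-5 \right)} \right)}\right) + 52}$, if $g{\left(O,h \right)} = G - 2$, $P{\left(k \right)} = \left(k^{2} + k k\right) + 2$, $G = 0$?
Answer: $\sqrt{22 - 12 i \sqrt{2}} \approx 4.9892 - 1.7007 i$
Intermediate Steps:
$n{\left(z \right)} = - 12 \sqrt{z}$ ($n{\left(z \right)} = 3 \left(- 4 \sqrt{z}\right) = - 12 \sqrt{z}$)
$P{\left(k \right)} = 2 + 2 k^{2}$ ($P{\left(k \right)} = \left(k^{2} + k^{2}\right) + 2 = 2 k^{2} + 2 = 2 + 2 k^{2}$)
$g{\left(O,h \right)} = -2$ ($g{\left(O,h \right)} = 0 - 2 = -2$)
$\sqrt{\left(\left(-28 + n{\left(-2 \right)}\right) + g{\left(-12,P{\left(-5 \right)} \right)}\right) + 52} = \sqrt{\left(\left(-28 - 12 \sqrt{-2}\right) - 2\right) + 52} = \sqrt{\left(\left(-28 - 12 i \sqrt{2}\right) - 2\right) + 52} = \sqrt{\left(-30 - 12 i \sqrt{2}\right) + 52} = \sqrt{22 - 12 i \sqrt{2}}$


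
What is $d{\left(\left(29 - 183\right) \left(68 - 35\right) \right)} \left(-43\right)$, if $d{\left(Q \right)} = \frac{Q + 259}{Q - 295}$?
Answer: $- \frac{207389}{5377} \approx -38.57$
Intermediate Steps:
$d{\left(Q \right)} = \frac{259 + Q}{-295 + Q}$
$d{\left(\left(29 - 183\right) \left(68 - 35\right) \right)} \left(-43\right) = \frac{259 + \left(29 - 183\right) \left(68 - 35\right)}{-295 + \left(29 - 183\right) \left(68 - 35\right)} \left(-43\right) = \frac{259 + \left(29 - 183\right) 33}{-295 + \left(29 - 183\right) 33} \left(-43\right) = \frac{259 - 5082}{-295 - 5082} \left(-43\right) = \frac{1}{-5377} \left(-4823\right) \left(-43\right) = \left(- \frac{1}{5377}\right) \left(-4823\right) \left(-43\right) = \frac{4823}{5377} \left(-43\right) = - \frac{207389}{5377}$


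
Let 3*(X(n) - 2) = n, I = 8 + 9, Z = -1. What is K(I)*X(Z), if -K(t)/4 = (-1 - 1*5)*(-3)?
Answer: -120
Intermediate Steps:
I = 17
X(n) = 2 + n/3
K(t) = -72 (K(t) = -4*(-1 - 1*5)*(-3) = -4*(-1 - 5)*(-3) = -(-24)*(-3) = -4*18 = -72)
K(I)*X(Z) = -72*(2 + (⅓)*(-1)) = -72*(2 - ⅓) = -72*5/3 = -120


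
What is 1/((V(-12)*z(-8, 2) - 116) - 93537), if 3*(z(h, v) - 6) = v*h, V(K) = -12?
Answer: -1/93661 ≈ -1.0677e-5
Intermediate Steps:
z(h, v) = 6 + h*v/3 (z(h, v) = 6 + (v*h)/3 = 6 + (h*v)/3 = 6 + h*v/3)
1/((V(-12)*z(-8, 2) - 116) - 93537) = 1/((-12*(6 + (⅓)*(-8)*2) - 116) - 93537) = 1/((-12*(6 - 16/3) - 116) - 93537) = 1/((-12*⅔ - 116) - 93537) = 1/((-8 - 116) - 93537) = 1/(-124 - 93537) = 1/(-93661) = -1/93661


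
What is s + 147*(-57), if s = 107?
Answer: -8272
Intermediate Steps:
s + 147*(-57) = 107 + 147*(-57) = 107 - 8379 = -8272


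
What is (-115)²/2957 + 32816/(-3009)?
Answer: -57242887/8897613 ≈ -6.4335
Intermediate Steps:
(-115)²/2957 + 32816/(-3009) = 13225*(1/2957) + 32816*(-1/3009) = 13225/2957 - 32816/3009 = -57242887/8897613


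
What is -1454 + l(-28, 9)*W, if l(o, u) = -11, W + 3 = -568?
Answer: 4827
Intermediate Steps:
W = -571 (W = -3 - 568 = -571)
-1454 + l(-28, 9)*W = -1454 - 11*(-571) = -1454 + 6281 = 4827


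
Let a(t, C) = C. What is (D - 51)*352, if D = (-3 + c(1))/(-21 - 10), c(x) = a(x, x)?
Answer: -555808/31 ≈ -17929.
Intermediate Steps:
c(x) = x
D = 2/31 (D = (-3 + 1)/(-21 - 10) = -2/(-31) = -2*(-1/31) = 2/31 ≈ 0.064516)
(D - 51)*352 = (2/31 - 51)*352 = -1579/31*352 = -555808/31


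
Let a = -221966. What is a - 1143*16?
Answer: -240254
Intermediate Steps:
a - 1143*16 = -221966 - 1143*16 = -221966 - 18288 = -240254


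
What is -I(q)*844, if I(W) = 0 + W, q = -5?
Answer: 4220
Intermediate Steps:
I(W) = W
-I(q)*844 = -(-5)*844 = -1*(-4220) = 4220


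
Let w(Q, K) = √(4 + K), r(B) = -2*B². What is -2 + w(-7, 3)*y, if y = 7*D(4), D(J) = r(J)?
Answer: -2 - 224*√7 ≈ -594.65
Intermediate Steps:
D(J) = -2*J²
y = -224 (y = 7*(-2*4²) = 7*(-2*16) = 7*(-32) = -224)
-2 + w(-7, 3)*y = -2 + √(4 + 3)*(-224) = -2 + √7*(-224) = -2 - 224*√7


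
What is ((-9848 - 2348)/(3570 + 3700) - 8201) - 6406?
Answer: -53102543/3635 ≈ -14609.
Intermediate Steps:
((-9848 - 2348)/(3570 + 3700) - 8201) - 6406 = (-12196/7270 - 8201) - 6406 = (-12196*1/7270 - 8201) - 6406 = (-6098/3635 - 8201) - 6406 = -29816733/3635 - 6406 = -53102543/3635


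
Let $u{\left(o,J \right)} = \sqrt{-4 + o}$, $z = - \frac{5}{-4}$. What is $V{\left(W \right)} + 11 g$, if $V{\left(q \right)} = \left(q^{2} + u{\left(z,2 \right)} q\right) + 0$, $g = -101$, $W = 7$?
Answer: $-1062 + \frac{7 i \sqrt{11}}{2} \approx -1062.0 + 11.608 i$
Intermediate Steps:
$z = \frac{5}{4}$ ($z = \left(-5\right) \left(- \frac{1}{4}\right) = \frac{5}{4} \approx 1.25$)
$V{\left(q \right)} = q^{2} + \frac{i q \sqrt{11}}{2}$ ($V{\left(q \right)} = \left(q^{2} + \sqrt{-4 + \frac{5}{4}} q\right) + 0 = \left(q^{2} + \sqrt{- \frac{11}{4}} q\right) + 0 = \left(q^{2} + \frac{i \sqrt{11}}{2} q\right) + 0 = \left(q^{2} + \frac{i q \sqrt{11}}{2}\right) + 0 = q^{2} + \frac{i q \sqrt{11}}{2}$)
$V{\left(W \right)} + 11 g = \frac{1}{2} \cdot 7 \left(2 \cdot 7 + i \sqrt{11}\right) + 11 \left(-101\right) = \frac{1}{2} \cdot 7 \left(14 + i \sqrt{11}\right) - 1111 = \left(49 + \frac{7 i \sqrt{11}}{2}\right) - 1111 = -1062 + \frac{7 i \sqrt{11}}{2}$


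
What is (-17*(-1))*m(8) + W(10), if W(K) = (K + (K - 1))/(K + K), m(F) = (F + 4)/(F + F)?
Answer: 137/10 ≈ 13.700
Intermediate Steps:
m(F) = (4 + F)/(2*F) (m(F) = (4 + F)/((2*F)) = (4 + F)*(1/(2*F)) = (4 + F)/(2*F))
W(K) = (-1 + 2*K)/(2*K) (W(K) = (K + (-1 + K))/((2*K)) = (-1 + 2*K)*(1/(2*K)) = (-1 + 2*K)/(2*K))
(-17*(-1))*m(8) + W(10) = (-17*(-1))*((1/2)*(4 + 8)/8) + (-1/2 + 10)/10 = 17*((1/2)*(1/8)*12) + (1/10)*(19/2) = 17*(3/4) + 19/20 = 51/4 + 19/20 = 137/10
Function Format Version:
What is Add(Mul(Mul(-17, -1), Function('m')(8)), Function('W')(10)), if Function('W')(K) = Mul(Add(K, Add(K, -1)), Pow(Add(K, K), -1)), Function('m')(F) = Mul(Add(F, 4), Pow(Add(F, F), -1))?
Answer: Rational(137, 10) ≈ 13.700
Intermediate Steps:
Function('m')(F) = Mul(Rational(1, 2), Pow(F, -1), Add(4, F)) (Function('m')(F) = Mul(Add(4, F), Pow(Mul(2, F), -1)) = Mul(Add(4, F), Mul(Rational(1, 2), Pow(F, -1))) = Mul(Rational(1, 2), Pow(F, -1), Add(4, F)))
Function('W')(K) = Mul(Rational(1, 2), Pow(K, -1), Add(-1, Mul(2, K))) (Function('W')(K) = Mul(Add(K, Add(-1, K)), Pow(Mul(2, K), -1)) = Mul(Add(-1, Mul(2, K)), Mul(Rational(1, 2), Pow(K, -1))) = Mul(Rational(1, 2), Pow(K, -1), Add(-1, Mul(2, K))))
Add(Mul(Mul(-17, -1), Function('m')(8)), Function('W')(10)) = Add(Mul(Mul(-17, -1), Mul(Rational(1, 2), Pow(8, -1), Add(4, 8))), Mul(Pow(10, -1), Add(Rational(-1, 2), 10))) = Add(Mul(17, Mul(Rational(1, 2), Rational(1, 8), 12)), Mul(Rational(1, 10), Rational(19, 2))) = Add(Mul(17, Rational(3, 4)), Rational(19, 20)) = Add(Rational(51, 4), Rational(19, 20)) = Rational(137, 10)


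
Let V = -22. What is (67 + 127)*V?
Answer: -4268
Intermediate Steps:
(67 + 127)*V = (67 + 127)*(-22) = 194*(-22) = -4268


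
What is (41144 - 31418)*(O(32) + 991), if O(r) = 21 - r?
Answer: 9531480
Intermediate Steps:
(41144 - 31418)*(O(32) + 991) = (41144 - 31418)*((21 - 1*32) + 991) = 9726*((21 - 32) + 991) = 9726*(-11 + 991) = 9726*980 = 9531480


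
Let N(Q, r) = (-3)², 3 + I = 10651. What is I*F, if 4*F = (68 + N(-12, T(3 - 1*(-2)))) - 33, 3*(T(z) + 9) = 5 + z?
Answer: 117128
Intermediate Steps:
I = 10648 (I = -3 + 10651 = 10648)
T(z) = -22/3 + z/3 (T(z) = -9 + (5 + z)/3 = -9 + (5/3 + z/3) = -22/3 + z/3)
N(Q, r) = 9
F = 11 (F = ((68 + 9) - 33)/4 = (77 - 33)/4 = (¼)*44 = 11)
I*F = 10648*11 = 117128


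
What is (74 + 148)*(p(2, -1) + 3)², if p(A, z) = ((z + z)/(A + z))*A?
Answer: 222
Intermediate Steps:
p(A, z) = 2*A*z/(A + z) (p(A, z) = ((2*z)/(A + z))*A = (2*z/(A + z))*A = 2*A*z/(A + z))
(74 + 148)*(p(2, -1) + 3)² = (74 + 148)*(2*2*(-1)/(2 - 1) + 3)² = 222*(2*2*(-1)/1 + 3)² = 222*(2*2*(-1)*1 + 3)² = 222*(-4 + 3)² = 222*(-1)² = 222*1 = 222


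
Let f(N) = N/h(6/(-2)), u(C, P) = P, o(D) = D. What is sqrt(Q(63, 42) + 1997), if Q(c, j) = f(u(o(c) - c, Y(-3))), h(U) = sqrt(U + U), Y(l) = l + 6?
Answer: sqrt(7988 - 2*I*sqrt(6))/2 ≈ 44.688 - 0.013703*I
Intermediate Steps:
Y(l) = 6 + l
h(U) = sqrt(2)*sqrt(U) (h(U) = sqrt(2*U) = sqrt(2)*sqrt(U))
f(N) = -I*N*sqrt(6)/6 (f(N) = N/((sqrt(2)*sqrt(6/(-2)))) = N/((sqrt(2)*sqrt(6*(-1/2)))) = N/((sqrt(2)*sqrt(-3))) = N/((sqrt(2)*(I*sqrt(3)))) = N/((I*sqrt(6))) = N*(-I*sqrt(6)/6) = -I*N*sqrt(6)/6)
Q(c, j) = -I*sqrt(6)/2 (Q(c, j) = -I*(6 - 3)*sqrt(6)/6 = -1/6*I*3*sqrt(6) = -I*sqrt(6)/2)
sqrt(Q(63, 42) + 1997) = sqrt(-I*sqrt(6)/2 + 1997) = sqrt(1997 - I*sqrt(6)/2)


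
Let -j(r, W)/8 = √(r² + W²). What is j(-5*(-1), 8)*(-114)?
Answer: 912*√89 ≈ 8603.8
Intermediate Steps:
j(r, W) = -8*√(W² + r²) (j(r, W) = -8*√(r² + W²) = -8*√(W² + r²))
j(-5*(-1), 8)*(-114) = -8*√(8² + (-5*(-1))²)*(-114) = -8*√(64 + 5²)*(-114) = -8*√(64 + 25)*(-114) = -8*√89*(-114) = 912*√89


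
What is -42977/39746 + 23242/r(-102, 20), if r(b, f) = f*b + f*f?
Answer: -248564703/16295860 ≈ -15.253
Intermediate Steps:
r(b, f) = f² + b*f (r(b, f) = b*f + f² = f² + b*f)
-42977/39746 + 23242/r(-102, 20) = -42977/39746 + 23242/((20*(-102 + 20))) = -42977*1/39746 + 23242/((20*(-82))) = -42977/39746 + 23242/(-1640) = -42977/39746 + 23242*(-1/1640) = -42977/39746 - 11621/820 = -248564703/16295860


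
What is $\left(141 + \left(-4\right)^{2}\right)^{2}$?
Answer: $24649$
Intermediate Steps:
$\left(141 + \left(-4\right)^{2}\right)^{2} = \left(141 + 16\right)^{2} = 157^{2} = 24649$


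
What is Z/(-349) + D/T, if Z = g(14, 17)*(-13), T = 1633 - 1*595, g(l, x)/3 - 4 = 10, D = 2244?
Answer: 224984/60377 ≈ 3.7263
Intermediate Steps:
g(l, x) = 42 (g(l, x) = 12 + 3*10 = 12 + 30 = 42)
T = 1038 (T = 1633 - 595 = 1038)
Z = -546 (Z = 42*(-13) = -546)
Z/(-349) + D/T = -546/(-349) + 2244/1038 = -546*(-1/349) + 2244*(1/1038) = 546/349 + 374/173 = 224984/60377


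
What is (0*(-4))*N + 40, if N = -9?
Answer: 40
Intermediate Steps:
(0*(-4))*N + 40 = (0*(-4))*(-9) + 40 = 0*(-9) + 40 = 0 + 40 = 40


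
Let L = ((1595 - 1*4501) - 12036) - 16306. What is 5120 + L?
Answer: -26128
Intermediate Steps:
L = -31248 (L = ((1595 - 4501) - 12036) - 16306 = (-2906 - 12036) - 16306 = -14942 - 16306 = -31248)
5120 + L = 5120 - 31248 = -26128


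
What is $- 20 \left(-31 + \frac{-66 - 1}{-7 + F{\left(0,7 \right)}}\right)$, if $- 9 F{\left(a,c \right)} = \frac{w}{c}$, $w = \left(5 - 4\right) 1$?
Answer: $\frac{94810}{221} \approx 429.0$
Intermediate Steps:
$w = 1$ ($w = 1 \cdot 1 = 1$)
$F{\left(a,c \right)} = - \frac{1}{9 c}$ ($F{\left(a,c \right)} = - \frac{1 \frac{1}{c}}{9} = - \frac{1}{9 c}$)
$- 20 \left(-31 + \frac{-66 - 1}{-7 + F{\left(0,7 \right)}}\right) = - 20 \left(-31 + \frac{-66 - 1}{-7 - \frac{1}{9 \cdot 7}}\right) = - 20 \left(-31 - \frac{67}{-7 - \frac{1}{63}}\right) = - 20 \left(-31 - \frac{67}{- \frac{442}{63}}\right) = - 20 \left(-31 - - \frac{4221}{442}\right) = - 20 \left(-31 + \frac{4221}{442}\right) = \left(-20\right) \left(- \frac{9481}{442}\right) = \frac{94810}{221}$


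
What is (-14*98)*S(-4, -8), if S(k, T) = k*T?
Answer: -43904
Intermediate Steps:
S(k, T) = T*k
(-14*98)*S(-4, -8) = (-14*98)*(-8*(-4)) = -1372*32 = -43904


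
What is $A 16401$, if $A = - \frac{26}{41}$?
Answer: $- \frac{426426}{41} \approx -10401.0$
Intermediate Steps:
$A = - \frac{26}{41}$ ($A = \left(-26\right) \frac{1}{41} = - \frac{26}{41} \approx -0.63415$)
$A 16401 = \left(- \frac{26}{41}\right) 16401 = - \frac{426426}{41}$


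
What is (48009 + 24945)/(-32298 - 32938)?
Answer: -36477/32618 ≈ -1.1183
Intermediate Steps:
(48009 + 24945)/(-32298 - 32938) = 72954/(-65236) = 72954*(-1/65236) = -36477/32618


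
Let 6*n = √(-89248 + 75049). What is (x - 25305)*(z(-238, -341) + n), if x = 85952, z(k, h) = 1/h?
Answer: -60647/341 + 60647*I*√14199/6 ≈ -177.85 + 1.2044e+6*I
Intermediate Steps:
n = I*√14199/6 (n = √(-89248 + 75049)/6 = √(-14199)/6 = (I*√14199)/6 = I*√14199/6 ≈ 19.86*I)
(x - 25305)*(z(-238, -341) + n) = (85952 - 25305)*(1/(-341) + I*√14199/6) = 60647*(-1/341 + I*√14199/6) = -60647/341 + 60647*I*√14199/6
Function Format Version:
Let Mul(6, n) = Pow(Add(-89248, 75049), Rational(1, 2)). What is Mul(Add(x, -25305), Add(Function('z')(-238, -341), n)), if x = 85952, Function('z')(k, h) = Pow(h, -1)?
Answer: Add(Rational(-60647, 341), Mul(Rational(60647, 6), I, Pow(14199, Rational(1, 2)))) ≈ Add(-177.85, Mul(1.2044e+6, I))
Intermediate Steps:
n = Mul(Rational(1, 6), I, Pow(14199, Rational(1, 2))) (n = Mul(Rational(1, 6), Pow(Add(-89248, 75049), Rational(1, 2))) = Mul(Rational(1, 6), Pow(-14199, Rational(1, 2))) = Mul(Rational(1, 6), Mul(I, Pow(14199, Rational(1, 2)))) = Mul(Rational(1, 6), I, Pow(14199, Rational(1, 2))) ≈ Mul(19.860, I))
Mul(Add(x, -25305), Add(Function('z')(-238, -341), n)) = Mul(Add(85952, -25305), Add(Pow(-341, -1), Mul(Rational(1, 6), I, Pow(14199, Rational(1, 2))))) = Mul(60647, Add(Rational(-1, 341), Mul(Rational(1, 6), I, Pow(14199, Rational(1, 2))))) = Add(Rational(-60647, 341), Mul(Rational(60647, 6), I, Pow(14199, Rational(1, 2))))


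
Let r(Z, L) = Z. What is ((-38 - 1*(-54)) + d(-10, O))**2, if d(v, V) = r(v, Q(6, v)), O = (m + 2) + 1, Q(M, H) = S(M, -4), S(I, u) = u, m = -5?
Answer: 36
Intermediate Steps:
Q(M, H) = -4
O = -2 (O = (-5 + 2) + 1 = -3 + 1 = -2)
d(v, V) = v
((-38 - 1*(-54)) + d(-10, O))**2 = ((-38 - 1*(-54)) - 10)**2 = ((-38 + 54) - 10)**2 = (16 - 10)**2 = 6**2 = 36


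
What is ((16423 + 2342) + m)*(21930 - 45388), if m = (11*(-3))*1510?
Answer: 728722770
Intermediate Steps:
m = -49830 (m = -33*1510 = -49830)
((16423 + 2342) + m)*(21930 - 45388) = ((16423 + 2342) - 49830)*(21930 - 45388) = (18765 - 49830)*(-23458) = -31065*(-23458) = 728722770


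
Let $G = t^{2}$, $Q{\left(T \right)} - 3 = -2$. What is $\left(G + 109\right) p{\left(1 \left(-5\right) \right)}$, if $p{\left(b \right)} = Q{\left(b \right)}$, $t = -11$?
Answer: $230$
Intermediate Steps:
$Q{\left(T \right)} = 1$ ($Q{\left(T \right)} = 3 - 2 = 1$)
$p{\left(b \right)} = 1$
$G = 121$ ($G = \left(-11\right)^{2} = 121$)
$\left(G + 109\right) p{\left(1 \left(-5\right) \right)} = \left(121 + 109\right) 1 = 230 \cdot 1 = 230$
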